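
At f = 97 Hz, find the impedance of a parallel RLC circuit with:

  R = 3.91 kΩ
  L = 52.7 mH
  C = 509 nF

Step 1 — Angular frequency: ω = 2π·f = 2π·97 = 609.5 rad/s.
Step 2 — Component impedances:
  R: Z = R = 3910 Ω
  L: Z = jωL = j·609.5·0.0527 = 0 + j32.12 Ω
  C: Z = 1/(jωC) = -j/(ω·C) = 0 - j3224 Ω
Step 3 — Parallel combination: 1/Z_total = 1/R + 1/L + 1/C; Z_total = 0.2692 + j32.44 Ω = 32.44∠89.5° Ω.

Z = 0.2692 + j32.44 Ω = 32.44∠89.5° Ω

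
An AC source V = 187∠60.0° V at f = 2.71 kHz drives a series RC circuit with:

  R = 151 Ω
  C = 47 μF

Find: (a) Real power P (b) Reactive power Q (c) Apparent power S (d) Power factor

Step 1 — Angular frequency: ω = 2π·f = 2π·2710 = 1.703e+04 rad/s.
Step 2 — Component impedances:
  R: Z = R = 151 Ω
  C: Z = 1/(jωC) = -j/(ω·C) = 0 - j1.25 Ω
Step 3 — Series combination: Z_total = R + C = 151 - j1.25 Ω = 151∠-0.5° Ω.
Step 4 — Source phasor: V = 187∠60.0° V = 93.5 + j161.9 V.
Step 5 — Current: I = V / Z = 0.6103 + j1.078 A = 1.238∠60.5° A.
Step 6 — Complex power: S = V·I* = 231.6 - j1.916 VA.
Step 7 — Real power: P = Re(S) = 231.6 W.
Step 8 — Reactive power: Q = Im(S) = -1.916 VAR.
Step 9 — Apparent power: |S| = 231.6 VA.
Step 10 — Power factor: PF = P/|S| = 1 (leading).

(a) P = 231.6 W  (b) Q = -1.916 VAR  (c) S = 231.6 VA  (d) PF = 1 (leading)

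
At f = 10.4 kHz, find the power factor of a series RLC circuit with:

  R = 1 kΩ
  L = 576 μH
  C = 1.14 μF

Step 1 — Angular frequency: ω = 2π·f = 2π·1.04e+04 = 6.535e+04 rad/s.
Step 2 — Component impedances:
  R: Z = R = 1000 Ω
  L: Z = jωL = j·6.535e+04·0.000576 = 0 + j37.64 Ω
  C: Z = 1/(jωC) = -j/(ω·C) = 0 - j13.42 Ω
Step 3 — Series combination: Z_total = R + L + C = 1000 + j24.21 Ω = 1000∠1.4° Ω.
Step 4 — Power factor: PF = cos(φ) = Re(Z)/|Z| = 1000/1000.3 = 0.9997.
Step 5 — Type: Im(Z) = 24.21 ⇒ lagging (phase φ = 1.4°).

PF = 0.9997 (lagging, φ = 1.4°)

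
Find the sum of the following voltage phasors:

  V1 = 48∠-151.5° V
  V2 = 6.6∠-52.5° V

Step 1 — Convert each phasor to rectangular form:
  V1 = 48·(cos(-151.5°) + j·sin(-151.5°)) = -42.18 - j22.9 V
  V2 = 6.6·(cos(-52.5°) + j·sin(-52.5°)) = 4.018 - j5.236 V
Step 2 — Sum components: V_total = -38.17 - j28.14 V.
Step 3 — Convert to polar: |V_total| = 47.42 V, ∠V_total = -143.6°.

V_total = 47.42∠-143.6° V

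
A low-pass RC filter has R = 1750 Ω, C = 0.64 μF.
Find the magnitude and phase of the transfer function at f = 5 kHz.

Step 1 — Angular frequency: ω = 2π·5000 = 3.142e+04 rad/s.
Step 2 — Transfer function: H(jω) = 1/(1 + jωRC).
Step 3 — Denominator: 1 + jωRC = 1 + j·3.142e+04·1750·6.4e-07 = 1 + j35.19.
Step 4 — H = 0.0008071 - j0.0284.
Step 5 — Magnitude: |H| = 0.02841 (-30.9 dB); phase: φ = -88.4°.

|H| = 0.02841 (-30.9 dB), φ = -88.4°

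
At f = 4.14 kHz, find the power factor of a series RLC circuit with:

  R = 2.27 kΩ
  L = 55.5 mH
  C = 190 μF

Step 1 — Angular frequency: ω = 2π·f = 2π·4140 = 2.601e+04 rad/s.
Step 2 — Component impedances:
  R: Z = R = 2270 Ω
  L: Z = jωL = j·2.601e+04·0.0555 = 0 + j1444 Ω
  C: Z = 1/(jωC) = -j/(ω·C) = 0 - j0.2023 Ω
Step 3 — Series combination: Z_total = R + L + C = 2270 + j1443 Ω = 2690∠32.5° Ω.
Step 4 — Power factor: PF = cos(φ) = Re(Z)/|Z| = 2270/2690.1 = 0.8438.
Step 5 — Type: Im(Z) = 1443 ⇒ lagging (phase φ = 32.5°).

PF = 0.8438 (lagging, φ = 32.5°)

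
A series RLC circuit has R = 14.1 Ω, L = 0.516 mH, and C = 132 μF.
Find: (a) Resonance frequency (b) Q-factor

Step 1 — Resonance condition Im(Z)=0 gives ω₀ = 1/√(LC).
Step 2 — ω₀ = 1/√(0.000516·0.000132) = 3832 rad/s.
Step 3 — f₀ = ω₀/(2π) = 609.8 Hz.
Step 4 — Series Q: Q = ω₀L/R = 3832·0.000516/14.1 = 0.1402.

(a) f₀ = 609.8 Hz  (b) Q = 0.1402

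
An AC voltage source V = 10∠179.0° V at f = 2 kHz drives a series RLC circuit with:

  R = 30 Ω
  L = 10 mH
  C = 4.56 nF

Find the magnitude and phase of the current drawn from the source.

Step 1 — Angular frequency: ω = 2π·f = 2π·2000 = 1.257e+04 rad/s.
Step 2 — Component impedances:
  R: Z = R = 30 Ω
  L: Z = jωL = j·1.257e+04·0.01 = 0 + j125.7 Ω
  C: Z = 1/(jωC) = -j/(ω·C) = 0 - j1.745e+04 Ω
Step 3 — Series combination: Z_total = R + L + C = 30 - j1.733e+04 Ω = 1.733e+04∠-89.9° Ω.
Step 4 — Source phasor: V = 10∠179.0° V = -9.998 + j0.1745 V.
Step 5 — Ohm's law: I = V / Z_total = (-9.998 + j0.1745) / (30 - j1.733e+04) = -1.107e-05 - j0.0005771 A.
Step 6 — Convert to polar: |I| = 0.0005772 A, ∠I = -91.1°.

I = 0.0005772∠-91.1° A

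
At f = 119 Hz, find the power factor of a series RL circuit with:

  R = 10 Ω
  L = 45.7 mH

Step 1 — Angular frequency: ω = 2π·f = 2π·119 = 747.7 rad/s.
Step 2 — Component impedances:
  R: Z = R = 10 Ω
  L: Z = jωL = j·747.7·0.0457 = 0 + j34.17 Ω
Step 3 — Series combination: Z_total = R + L = 10 + j34.17 Ω = 35.6∠73.7° Ω.
Step 4 — Power factor: PF = cos(φ) = Re(Z)/|Z| = 10/35.6 = 0.2809.
Step 5 — Type: Im(Z) = 34.17 ⇒ lagging (phase φ = 73.7°).

PF = 0.2809 (lagging, φ = 73.7°)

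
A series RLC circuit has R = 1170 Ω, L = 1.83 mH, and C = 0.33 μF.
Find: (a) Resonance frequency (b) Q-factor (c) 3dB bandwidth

Step 1 — Resonance: ω₀ = 1/√(LC) = 1/√(0.00183·3.3e-07) = 4.069e+04 rad/s.
Step 2 — f₀ = ω₀/(2π) = 6476 Hz.
Step 3 — Series Q: Q = ω₀L/R = 4.069e+04·0.00183/1170 = 0.06365.
Step 4 — Bandwidth: Δω = ω₀/Q = 6.393e+05 rad/s; BW = Δω/(2π) = 1.018e+05 Hz.

(a) f₀ = 6476 Hz  (b) Q = 0.06365  (c) BW = 1.018e+05 Hz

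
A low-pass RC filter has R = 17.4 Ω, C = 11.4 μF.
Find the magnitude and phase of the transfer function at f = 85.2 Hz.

Step 1 — Angular frequency: ω = 2π·85.2 = 535.3 rad/s.
Step 2 — Transfer function: H(jω) = 1/(1 + jωRC).
Step 3 — Denominator: 1 + jωRC = 1 + j·535.3·17.4·1.14e-05 = 1 + j0.1062.
Step 4 — H = 0.9888 - j0.105.
Step 5 — Magnitude: |H| = 0.9944 (-0.0 dB); phase: φ = -6.1°.

|H| = 0.9944 (-0.0 dB), φ = -6.1°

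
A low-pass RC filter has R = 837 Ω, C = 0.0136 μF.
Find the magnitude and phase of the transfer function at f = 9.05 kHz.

Step 1 — Angular frequency: ω = 2π·9050 = 5.686e+04 rad/s.
Step 2 — Transfer function: H(jω) = 1/(1 + jωRC).
Step 3 — Denominator: 1 + jωRC = 1 + j·5.686e+04·837·1.36e-08 = 1 + j0.6473.
Step 4 — H = 0.7047 - j0.4562.
Step 5 — Magnitude: |H| = 0.8395 (-1.5 dB); phase: φ = -32.9°.

|H| = 0.8395 (-1.5 dB), φ = -32.9°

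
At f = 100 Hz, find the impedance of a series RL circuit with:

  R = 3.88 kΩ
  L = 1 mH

Step 1 — Angular frequency: ω = 2π·f = 2π·100 = 628.3 rad/s.
Step 2 — Component impedances:
  R: Z = R = 3880 Ω
  L: Z = jωL = j·628.3·0.001 = 0 + j0.6283 Ω
Step 3 — Series combination: Z_total = R + L = 3880 + j0.6283 Ω = 3880∠0.0° Ω.

Z = 3880 + j0.6283 Ω = 3880∠0.0° Ω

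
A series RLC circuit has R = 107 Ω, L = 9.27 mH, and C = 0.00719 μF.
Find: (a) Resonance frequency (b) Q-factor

Step 1 — Resonance condition Im(Z)=0 gives ω₀ = 1/√(LC).
Step 2 — ω₀ = 1/√(0.00927·7.19e-09) = 1.225e+05 rad/s.
Step 3 — f₀ = ω₀/(2π) = 1.949e+04 Hz.
Step 4 — Series Q: Q = ω₀L/R = 1.225e+05·0.00927/107 = 10.61.

(a) f₀ = 1.949e+04 Hz  (b) Q = 10.61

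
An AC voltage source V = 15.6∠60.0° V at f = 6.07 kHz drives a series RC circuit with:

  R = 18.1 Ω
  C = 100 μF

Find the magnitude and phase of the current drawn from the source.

Step 1 — Angular frequency: ω = 2π·f = 2π·6070 = 3.814e+04 rad/s.
Step 2 — Component impedances:
  R: Z = R = 18.1 Ω
  C: Z = 1/(jωC) = -j/(ω·C) = 0 - j0.2622 Ω
Step 3 — Series combination: Z_total = R + C = 18.1 - j0.2622 Ω = 18.1∠-0.8° Ω.
Step 4 — Source phasor: V = 15.6∠60.0° V = 7.8 + j13.51 V.
Step 5 — Ohm's law: I = V / Z_total = (7.8 + j13.51) / (18.1 - j0.2622) = 0.42 + j0.7525 A.
Step 6 — Convert to polar: |I| = 0.8618 A, ∠I = 60.8°.

I = 0.8618∠60.8° A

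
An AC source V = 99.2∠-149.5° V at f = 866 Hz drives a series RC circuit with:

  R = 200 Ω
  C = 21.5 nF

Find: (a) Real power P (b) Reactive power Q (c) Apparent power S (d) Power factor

Step 1 — Angular frequency: ω = 2π·f = 2π·866 = 5441 rad/s.
Step 2 — Component impedances:
  R: Z = R = 200 Ω
  C: Z = 1/(jωC) = -j/(ω·C) = 0 - j8548 Ω
Step 3 — Series combination: Z_total = R + C = 200 - j8548 Ω = 8550∠-88.7° Ω.
Step 4 — Source phasor: V = 99.2∠-149.5° V = -85.47 - j50.35 V.
Step 5 — Current: I = V / Z = 0.005653 - j0.01013 A = 0.0116∠-60.8° A.
Step 6 — Complex power: S = V·I* = 0.02692 - j1.151 VA.
Step 7 — Real power: P = Re(S) = 0.02692 W.
Step 8 — Reactive power: Q = Im(S) = -1.151 VAR.
Step 9 — Apparent power: |S| = 1.151 VA.
Step 10 — Power factor: PF = P/|S| = 0.02339 (leading).

(a) P = 0.02692 W  (b) Q = -1.151 VAR  (c) S = 1.151 VA  (d) PF = 0.02339 (leading)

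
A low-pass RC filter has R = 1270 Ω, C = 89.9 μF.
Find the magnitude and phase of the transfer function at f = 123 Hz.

Step 1 — Angular frequency: ω = 2π·123 = 772.8 rad/s.
Step 2 — Transfer function: H(jω) = 1/(1 + jωRC).
Step 3 — Denominator: 1 + jωRC = 1 + j·772.8·1270·8.99e-05 = 1 + j88.24.
Step 4 — H = 0.0001284 - j0.01133.
Step 5 — Magnitude: |H| = 0.01133 (-38.9 dB); phase: φ = -89.4°.

|H| = 0.01133 (-38.9 dB), φ = -89.4°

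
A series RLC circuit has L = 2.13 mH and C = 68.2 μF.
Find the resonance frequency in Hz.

Step 1 — Resonance condition Im(Z)=0 gives ω₀ = 1/√(LC).
Step 2 — ω₀ = 1/√(0.00213·6.82e-05) = 2624 rad/s.
Step 3 — f₀ = ω₀/(2π) = 417.6 Hz.

f₀ = 417.6 Hz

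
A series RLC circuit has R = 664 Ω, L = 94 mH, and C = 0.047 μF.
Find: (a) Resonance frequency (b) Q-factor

Step 1 — Resonance condition Im(Z)=0 gives ω₀ = 1/√(LC).
Step 2 — ω₀ = 1/√(0.094·4.7e-08) = 1.504e+04 rad/s.
Step 3 — f₀ = ω₀/(2π) = 2394 Hz.
Step 4 — Series Q: Q = ω₀L/R = 1.504e+04·0.094/664 = 2.13.

(a) f₀ = 2394 Hz  (b) Q = 2.13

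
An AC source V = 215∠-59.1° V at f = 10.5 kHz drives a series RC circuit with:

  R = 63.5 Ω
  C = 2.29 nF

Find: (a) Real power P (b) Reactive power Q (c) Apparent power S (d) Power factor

Step 1 — Angular frequency: ω = 2π·f = 2π·1.05e+04 = 6.597e+04 rad/s.
Step 2 — Component impedances:
  R: Z = R = 63.5 Ω
  C: Z = 1/(jωC) = -j/(ω·C) = 0 - j6619 Ω
Step 3 — Series combination: Z_total = R + C = 63.5 - j6619 Ω = 6619∠-89.5° Ω.
Step 4 — Source phasor: V = 215∠-59.1° V = 110.4 - j184.5 V.
Step 5 — Current: I = V / Z = 0.02803 + j0.01641 A = 0.03248∠30.4° A.
Step 6 — Complex power: S = V·I* = 0.06699 - j6.983 VA.
Step 7 — Real power: P = Re(S) = 0.06699 W.
Step 8 — Reactive power: Q = Im(S) = -6.983 VAR.
Step 9 — Apparent power: |S| = 6.983 VA.
Step 10 — Power factor: PF = P/|S| = 0.009593 (leading).

(a) P = 0.06699 W  (b) Q = -6.983 VAR  (c) S = 6.983 VA  (d) PF = 0.009593 (leading)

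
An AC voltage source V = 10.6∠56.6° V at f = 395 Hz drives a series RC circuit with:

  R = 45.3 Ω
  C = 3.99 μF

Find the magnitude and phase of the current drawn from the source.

Step 1 — Angular frequency: ω = 2π·f = 2π·395 = 2482 rad/s.
Step 2 — Component impedances:
  R: Z = R = 45.3 Ω
  C: Z = 1/(jωC) = -j/(ω·C) = 0 - j101 Ω
Step 3 — Series combination: Z_total = R + C = 45.3 - j101 Ω = 110.7∠-65.8° Ω.
Step 4 — Source phasor: V = 10.6∠56.6° V = 5.835 + j8.849 V.
Step 5 — Ohm's law: I = V / Z_total = (5.835 + j8.849) / (45.3 - j101) = -0.05137 + j0.08083 A.
Step 6 — Convert to polar: |I| = 0.09577 A, ∠I = 122.4°.

I = 0.09577∠122.4° A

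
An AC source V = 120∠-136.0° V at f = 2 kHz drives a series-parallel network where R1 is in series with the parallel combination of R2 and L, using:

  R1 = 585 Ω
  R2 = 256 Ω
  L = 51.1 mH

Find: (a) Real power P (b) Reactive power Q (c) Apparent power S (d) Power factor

Step 1 — Angular frequency: ω = 2π·f = 2π·2000 = 1.257e+04 rad/s.
Step 2 — Component impedances:
  R1: Z = R = 585 Ω
  R2: Z = R = 256 Ω
  L: Z = jωL = j·1.257e+04·0.0511 = 0 + j642.1 Ω
Step 3 — Parallel branch: R2 || L = 1/(1/R2 + 1/L) = 220.9 + j88.06 Ω.
Step 4 — Series with R1: Z_total = R1 + (R2 || L) = 805.9 + j88.06 Ω = 810.7∠6.2° Ω.
Step 5 — Source phasor: V = 120∠-136.0° V = -86.32 - j83.36 V.
Step 6 — Current: I = V / Z = -0.117 - j0.09065 A = 0.148∠-142.2° A.
Step 7 — Complex power: S = V·I* = 17.66 + j1.929 VA.
Step 8 — Real power: P = Re(S) = 17.66 W.
Step 9 — Reactive power: Q = Im(S) = 1.929 VAR.
Step 10 — Apparent power: |S| = 17.76 VA.
Step 11 — Power factor: PF = P/|S| = 0.9941 (lagging).

(a) P = 17.66 W  (b) Q = 1.929 VAR  (c) S = 17.76 VA  (d) PF = 0.9941 (lagging)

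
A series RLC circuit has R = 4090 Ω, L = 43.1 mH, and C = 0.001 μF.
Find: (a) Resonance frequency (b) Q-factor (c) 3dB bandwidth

Step 1 — Resonance condition Im(Z)=0 gives ω₀ = 1/√(LC).
Step 2 — ω₀ = 1/√(0.0431·1e-09) = 1.523e+05 rad/s.
Step 3 — f₀ = ω₀/(2π) = 2.424e+04 Hz.
Step 4 — Series Q: Q = ω₀L/R = 1.523e+05·0.0431/4090 = 1.605.
Step 5 — 3dB bandwidth: Δω = ω₀/Q = 9.49e+04 rad/s; BW = Δω/(2π) = 1.51e+04 Hz.

(a) f₀ = 2.424e+04 Hz  (b) Q = 1.605  (c) BW = 1.51e+04 Hz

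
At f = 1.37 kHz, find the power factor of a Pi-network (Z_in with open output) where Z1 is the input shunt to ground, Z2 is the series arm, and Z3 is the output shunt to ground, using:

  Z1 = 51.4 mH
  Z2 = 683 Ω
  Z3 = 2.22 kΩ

Step 1 — Angular frequency: ω = 2π·f = 2π·1370 = 8608 rad/s.
Step 2 — Component impedances:
  Z1: Z = jωL = j·8608·0.0514 = 0 + j442.4 Ω
  Z2: Z = R = 683 Ω
  Z3: Z = R = 2220 Ω
Step 3 — With open output, the series arm Z2 and the output shunt Z3 appear in series to ground: Z2 + Z3 = 2903 Ω.
Step 4 — Parallel with input shunt Z1: Z_in = Z1 || (Z2 + Z3) = 65.9 + j432.4 Ω = 437.4∠81.3° Ω.
Step 5 — Power factor: PF = cos(φ) = Re(Z)/|Z| = 65.9/437.4 = 0.1507.
Step 6 — Type: Im(Z) = 432.4 ⇒ lagging (phase φ = 81.3°).

PF = 0.1507 (lagging, φ = 81.3°)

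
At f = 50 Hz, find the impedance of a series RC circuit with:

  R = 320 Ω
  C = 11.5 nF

Step 1 — Angular frequency: ω = 2π·f = 2π·50 = 314.2 rad/s.
Step 2 — Component impedances:
  R: Z = R = 320 Ω
  C: Z = 1/(jωC) = -j/(ω·C) = 0 - j2.768e+05 Ω
Step 3 — Series combination: Z_total = R + C = 320 - j2.768e+05 Ω = 2.768e+05∠-89.9° Ω.

Z = 320 - j2.768e+05 Ω = 2.768e+05∠-89.9° Ω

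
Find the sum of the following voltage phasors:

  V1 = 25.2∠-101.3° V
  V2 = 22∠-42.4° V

Step 1 — Convert each phasor to rectangular form:
  V1 = 25.2·(cos(-101.3°) + j·sin(-101.3°)) = -4.938 - j24.71 V
  V2 = 22·(cos(-42.4°) + j·sin(-42.4°)) = 16.25 - j14.83 V
Step 2 — Sum components: V_total = 11.31 - j39.55 V.
Step 3 — Convert to polar: |V_total| = 41.13 V, ∠V_total = -74.0°.

V_total = 41.13∠-74.0° V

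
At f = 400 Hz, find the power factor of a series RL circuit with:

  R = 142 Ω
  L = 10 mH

Step 1 — Angular frequency: ω = 2π·f = 2π·400 = 2513 rad/s.
Step 2 — Component impedances:
  R: Z = R = 142 Ω
  L: Z = jωL = j·2513·0.01 = 0 + j25.13 Ω
Step 3 — Series combination: Z_total = R + L = 142 + j25.13 Ω = 144.2∠10.0° Ω.
Step 4 — Power factor: PF = cos(φ) = Re(Z)/|Z| = 142/144.2 = 0.9847.
Step 5 — Type: Im(Z) = 25.13 ⇒ lagging (phase φ = 10.0°).

PF = 0.9847 (lagging, φ = 10.0°)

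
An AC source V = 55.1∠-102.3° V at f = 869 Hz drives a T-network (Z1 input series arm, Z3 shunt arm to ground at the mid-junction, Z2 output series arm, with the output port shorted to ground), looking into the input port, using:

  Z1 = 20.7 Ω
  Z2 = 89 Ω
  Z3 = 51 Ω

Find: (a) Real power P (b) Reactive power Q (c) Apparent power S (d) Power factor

Step 1 — Angular frequency: ω = 2π·f = 2π·869 = 5460 rad/s.
Step 2 — Component impedances:
  Z1: Z = R = 20.7 Ω
  Z2: Z = R = 89 Ω
  Z3: Z = R = 51 Ω
Step 3 — With the output port shorted to ground, the output series arm Z2 runs from the junction to ground; the shunt arm Z3 also runs from the junction to ground. They appear in parallel: Z3 || Z2 = 32.42 Ω.
Step 4 — Series with input arm Z1: Z_in = Z1 + (Z3 || Z2) = 53.12 Ω = 53.12∠0.0° Ω.
Step 5 — Source phasor: V = 55.1∠-102.3° V = -11.74 - j53.84 V.
Step 6 — Current: I = V / Z = -0.221 - j1.013 A = 1.037∠-102.3° A.
Step 7 — Complex power: S = V·I* = 57.15 VA.
Step 8 — Real power: P = Re(S) = 57.15 W.
Step 9 — Reactive power: Q = Im(S) = 0 VAR.
Step 10 — Apparent power: |S| = 57.15 VA.
Step 11 — Power factor: PF = P/|S| = 1 (unity).

(a) P = 57.15 W  (b) Q = 0 VAR  (c) S = 57.15 VA  (d) PF = 1 (unity)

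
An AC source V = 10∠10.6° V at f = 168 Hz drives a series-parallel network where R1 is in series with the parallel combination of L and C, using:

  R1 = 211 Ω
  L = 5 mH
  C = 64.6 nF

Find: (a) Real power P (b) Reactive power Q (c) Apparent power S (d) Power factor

Step 1 — Angular frequency: ω = 2π·f = 2π·168 = 1056 rad/s.
Step 2 — Component impedances:
  R1: Z = R = 211 Ω
  L: Z = jωL = j·1056·0.005 = 0 + j5.278 Ω
  C: Z = 1/(jωC) = -j/(ω·C) = 0 - j1.466e+04 Ω
Step 3 — Parallel branch: L || C = 1/(1/L + 1/C) = 0 + j5.28 Ω.
Step 4 — Series with R1: Z_total = R1 + (L || C) = 211 + j5.28 Ω = 211.1∠1.4° Ω.
Step 5 — Source phasor: V = 10∠10.6° V = 9.829 + j1.84 V.
Step 6 — Current: I = V / Z = 0.04677 + j0.007548 A = 0.04738∠9.2° A.
Step 7 — Complex power: S = V·I* = 0.4736 + j0.01185 VA.
Step 8 — Real power: P = Re(S) = 0.4736 W.
Step 9 — Reactive power: Q = Im(S) = 0.01185 VAR.
Step 10 — Apparent power: |S| = 0.4738 VA.
Step 11 — Power factor: PF = P/|S| = 0.9997 (lagging).

(a) P = 0.4736 W  (b) Q = 0.01185 VAR  (c) S = 0.4738 VA  (d) PF = 0.9997 (lagging)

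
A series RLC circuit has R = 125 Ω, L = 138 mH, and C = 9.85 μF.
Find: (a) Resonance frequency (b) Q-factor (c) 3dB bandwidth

Step 1 — Resonance: ω₀ = 1/√(LC) = 1/√(0.138·9.85e-06) = 857.7 rad/s.
Step 2 — f₀ = ω₀/(2π) = 136.5 Hz.
Step 3 — Series Q: Q = ω₀L/R = 857.7·0.138/125 = 0.9469.
Step 4 — Bandwidth: Δω = ω₀/Q = 905.8 rad/s; BW = Δω/(2π) = 144.2 Hz.

(a) f₀ = 136.5 Hz  (b) Q = 0.9469  (c) BW = 144.2 Hz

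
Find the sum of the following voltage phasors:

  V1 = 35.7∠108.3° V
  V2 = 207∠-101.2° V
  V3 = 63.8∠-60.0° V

Step 1 — Convert each phasor to rectangular form:
  V1 = 35.7·(cos(108.3°) + j·sin(108.3°)) = -11.21 + j33.89 V
  V2 = 207·(cos(-101.2°) + j·sin(-101.2°)) = -40.21 - j203.1 V
  V3 = 63.8·(cos(-60.0°) + j·sin(-60.0°)) = 31.9 - j55.25 V
Step 2 — Sum components: V_total = -19.52 - j224.4 V.
Step 3 — Convert to polar: |V_total| = 225.3 V, ∠V_total = -95.0°.

V_total = 225.3∠-95.0° V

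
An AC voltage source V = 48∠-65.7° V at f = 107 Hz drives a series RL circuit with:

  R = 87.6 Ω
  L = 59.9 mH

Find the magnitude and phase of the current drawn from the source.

Step 1 — Angular frequency: ω = 2π·f = 2π·107 = 672.3 rad/s.
Step 2 — Component impedances:
  R: Z = R = 87.6 Ω
  L: Z = jωL = j·672.3·0.0599 = 0 + j40.27 Ω
Step 3 — Series combination: Z_total = R + L = 87.6 + j40.27 Ω = 96.41∠24.7° Ω.
Step 4 — Source phasor: V = 48∠-65.7° V = 19.75 - j43.75 V.
Step 5 — Ohm's law: I = V / Z_total = (19.75 - j43.75) / (87.6 + j40.27) = -0.003379 - j0.4978 A.
Step 6 — Convert to polar: |I| = 0.4979 A, ∠I = -90.4°.

I = 0.4979∠-90.4° A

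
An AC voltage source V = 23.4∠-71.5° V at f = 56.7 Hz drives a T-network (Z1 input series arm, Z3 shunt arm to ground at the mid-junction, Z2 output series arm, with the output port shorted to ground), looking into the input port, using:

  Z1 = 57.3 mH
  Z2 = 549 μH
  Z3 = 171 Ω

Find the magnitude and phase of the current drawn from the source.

Step 1 — Angular frequency: ω = 2π·f = 2π·56.7 = 356.3 rad/s.
Step 2 — Component impedances:
  Z1: Z = jωL = j·356.3·0.0573 = 0 + j20.41 Ω
  Z2: Z = jωL = j·356.3·0.000549 = 0 + j0.1956 Ω
  Z3: Z = R = 171 Ω
Step 3 — With the output port shorted to ground, the output series arm Z2 runs from the junction to ground; the shunt arm Z3 also runs from the junction to ground. They appear in parallel: Z3 || Z2 = 0.0002237 + j0.1956 Ω.
Step 4 — Series with input arm Z1: Z_in = Z1 + (Z3 || Z2) = 0.0002237 + j20.61 Ω = 20.61∠90.0° Ω.
Step 5 — Source phasor: V = 23.4∠-71.5° V = 7.425 - j22.19 V.
Step 6 — Ohm's law: I = V / Z_total = (7.425 - j22.19) / (0.0002237 + j20.61) = -1.077 - j0.3603 A.
Step 7 — Convert to polar: |I| = 1.135 A, ∠I = -161.5°.

I = 1.135∠-161.5° A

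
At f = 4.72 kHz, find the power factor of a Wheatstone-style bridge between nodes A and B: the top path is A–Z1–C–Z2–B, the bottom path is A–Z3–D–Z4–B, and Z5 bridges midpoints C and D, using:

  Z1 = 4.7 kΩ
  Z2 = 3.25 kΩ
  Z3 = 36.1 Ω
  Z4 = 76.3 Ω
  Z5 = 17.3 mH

Step 1 — Angular frequency: ω = 2π·f = 2π·4720 = 2.966e+04 rad/s.
Step 2 — Component impedances:
  Z1: Z = R = 4700 Ω
  Z2: Z = R = 3250 Ω
  Z3: Z = R = 36.1 Ω
  Z4: Z = R = 76.3 Ω
  Z5: Z = jωL = j·2.966e+04·0.0173 = 0 + j513.1 Ω
Step 3 — Bridge requires nodal analysis (the Z5 bridge couples midpoints C and D, so the two paths cannot be reduced to a simple series/parallel combination). Setting node B to ground and injecting 1 A at node A, the 3-node admittance system at A, C, D solves to V_A = Z_AB = 110.4 + j0.1126 Ω = 110.4∠0.1° Ω.
Step 4 — Power factor: PF = cos(φ) = Re(Z)/|Z| = 110.4/110.4 = 1.
Step 5 — Type: Im(Z) = 0.1126 ⇒ lagging (phase φ = 0.1°).

PF = 1 (lagging, φ = 0.1°)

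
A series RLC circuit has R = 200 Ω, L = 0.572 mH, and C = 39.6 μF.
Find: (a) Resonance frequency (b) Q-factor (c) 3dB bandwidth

Step 1 — Resonance: ω₀ = 1/√(LC) = 1/√(0.000572·3.96e-05) = 6644 rad/s.
Step 2 — f₀ = ω₀/(2π) = 1057 Hz.
Step 3 — Series Q: Q = ω₀L/R = 6644·0.000572/200 = 0.019.
Step 4 — Bandwidth: Δω = ω₀/Q = 3.497e+05 rad/s; BW = Δω/(2π) = 5.565e+04 Hz.

(a) f₀ = 1057 Hz  (b) Q = 0.019  (c) BW = 5.565e+04 Hz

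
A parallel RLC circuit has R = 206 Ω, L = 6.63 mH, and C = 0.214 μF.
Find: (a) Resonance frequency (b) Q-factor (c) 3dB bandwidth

Step 1 — Resonance: ω₀ = 1/√(LC) = 1/√(0.00663·2.14e-07) = 2.655e+04 rad/s.
Step 2 — f₀ = ω₀/(2π) = 4225 Hz.
Step 3 — Parallel Q: Q = R/(ω₀L) = 206/(2.655e+04·0.00663) = 1.17.
Step 4 — Bandwidth: Δω = ω₀/Q = 2.268e+04 rad/s; BW = Δω/(2π) = 3610 Hz.

(a) f₀ = 4225 Hz  (b) Q = 1.17  (c) BW = 3610 Hz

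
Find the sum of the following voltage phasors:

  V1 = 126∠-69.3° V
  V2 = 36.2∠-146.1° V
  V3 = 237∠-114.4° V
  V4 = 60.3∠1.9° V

Step 1 — Convert each phasor to rectangular form:
  V1 = 126·(cos(-69.3°) + j·sin(-69.3°)) = 44.54 - j117.9 V
  V2 = 36.2·(cos(-146.1°) + j·sin(-146.1°)) = -30.05 - j20.19 V
  V3 = 237·(cos(-114.4°) + j·sin(-114.4°)) = -97.91 - j215.8 V
  V4 = 60.3·(cos(1.9°) + j·sin(1.9°)) = 60.27 + j1.999 V
Step 2 — Sum components: V_total = -23.15 - j351.9 V.
Step 3 — Convert to polar: |V_total| = 352.6 V, ∠V_total = -93.8°.

V_total = 352.6∠-93.8° V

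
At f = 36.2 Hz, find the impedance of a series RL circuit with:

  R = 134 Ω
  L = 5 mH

Step 1 — Angular frequency: ω = 2π·f = 2π·36.2 = 227.5 rad/s.
Step 2 — Component impedances:
  R: Z = R = 134 Ω
  L: Z = jωL = j·227.5·0.005 = 0 + j1.137 Ω
Step 3 — Series combination: Z_total = R + L = 134 + j1.137 Ω = 134∠0.5° Ω.

Z = 134 + j1.137 Ω = 134∠0.5° Ω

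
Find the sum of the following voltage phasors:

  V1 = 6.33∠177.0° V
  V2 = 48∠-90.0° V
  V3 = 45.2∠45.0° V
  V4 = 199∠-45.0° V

Step 1 — Convert each phasor to rectangular form:
  V1 = 6.33·(cos(177.0°) + j·sin(177.0°)) = -6.321 + j0.3313 V
  V2 = 48·(cos(-90.0°) + j·sin(-90.0°)) = 0 - j48 V
  V3 = 45.2·(cos(45.0°) + j·sin(45.0°)) = 31.96 + j31.96 V
  V4 = 199·(cos(-45.0°) + j·sin(-45.0°)) = 140.7 - j140.7 V
Step 2 — Sum components: V_total = 166.4 - j156.4 V.
Step 3 — Convert to polar: |V_total| = 228.3 V, ∠V_total = -43.2°.

V_total = 228.3∠-43.2° V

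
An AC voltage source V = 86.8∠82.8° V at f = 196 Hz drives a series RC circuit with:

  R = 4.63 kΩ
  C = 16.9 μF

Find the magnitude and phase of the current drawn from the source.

Step 1 — Angular frequency: ω = 2π·f = 2π·196 = 1232 rad/s.
Step 2 — Component impedances:
  R: Z = R = 4630 Ω
  C: Z = 1/(jωC) = -j/(ω·C) = 0 - j48.05 Ω
Step 3 — Series combination: Z_total = R + C = 4630 - j48.05 Ω = 4630∠-0.6° Ω.
Step 4 — Source phasor: V = 86.8∠82.8° V = 10.88 + j86.12 V.
Step 5 — Ohm's law: I = V / Z_total = (10.88 + j86.12) / (4630 - j48.05) = 0.002156 + j0.01862 A.
Step 6 — Convert to polar: |I| = 0.01875 A, ∠I = 83.4°.

I = 0.01875∠83.4° A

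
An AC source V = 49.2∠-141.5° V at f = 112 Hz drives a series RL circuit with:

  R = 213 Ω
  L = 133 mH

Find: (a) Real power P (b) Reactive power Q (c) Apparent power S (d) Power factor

Step 1 — Angular frequency: ω = 2π·f = 2π·112 = 703.7 rad/s.
Step 2 — Component impedances:
  R: Z = R = 213 Ω
  L: Z = jωL = j·703.7·0.133 = 0 + j93.59 Ω
Step 3 — Series combination: Z_total = R + L = 213 + j93.59 Ω = 232.7∠23.7° Ω.
Step 4 — Source phasor: V = 49.2∠-141.5° V = -38.5 - j30.63 V.
Step 5 — Current: I = V / Z = -0.2045 - j0.05394 A = 0.2115∠-165.2° A.
Step 6 — Complex power: S = V·I* = 9.525 + j4.186 VA.
Step 7 — Real power: P = Re(S) = 9.525 W.
Step 8 — Reactive power: Q = Im(S) = 4.186 VAR.
Step 9 — Apparent power: |S| = 10.4 VA.
Step 10 — Power factor: PF = P/|S| = 0.9155 (lagging).

(a) P = 9.525 W  (b) Q = 4.186 VAR  (c) S = 10.4 VA  (d) PF = 0.9155 (lagging)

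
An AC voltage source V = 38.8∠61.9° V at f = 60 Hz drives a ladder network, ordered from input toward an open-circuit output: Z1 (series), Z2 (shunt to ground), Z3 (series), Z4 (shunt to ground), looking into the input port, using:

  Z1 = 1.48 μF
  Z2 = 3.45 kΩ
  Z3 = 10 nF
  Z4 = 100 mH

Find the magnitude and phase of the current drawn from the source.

Step 1 — Angular frequency: ω = 2π·f = 2π·60 = 377 rad/s.
Step 2 — Component impedances:
  Z1: Z = 1/(jωC) = -j/(ω·C) = 0 - j1792 Ω
  Z2: Z = R = 3450 Ω
  Z3: Z = 1/(jωC) = -j/(ω·C) = 0 - j2.653e+05 Ω
  Z4: Z = jωL = j·377·0.1 = 0 + j37.7 Ω
Step 3 — Ladder network (open output): work backward from the far end, alternating series and parallel combinations. Z_in = 3449 - j1837 Ω = 3908∠-28.0° Ω.
Step 4 — Source phasor: V = 38.8∠61.9° V = 18.28 + j34.23 V.
Step 5 — Ohm's law: I = V / Z_total = (18.28 + j34.23) / (3449 - j1837) = 1.045e-05 + j0.009928 A.
Step 6 — Convert to polar: |I| = 0.009928 A, ∠I = 89.9°.

I = 0.009928∠89.9° A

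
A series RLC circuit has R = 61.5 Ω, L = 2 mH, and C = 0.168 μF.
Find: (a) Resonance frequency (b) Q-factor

Step 1 — Resonance condition Im(Z)=0 gives ω₀ = 1/√(LC).
Step 2 — ω₀ = 1/√(0.002·1.68e-07) = 5.455e+04 rad/s.
Step 3 — f₀ = ω₀/(2π) = 8683 Hz.
Step 4 — Series Q: Q = ω₀L/R = 5.455e+04·0.002/61.5 = 1.774.

(a) f₀ = 8683 Hz  (b) Q = 1.774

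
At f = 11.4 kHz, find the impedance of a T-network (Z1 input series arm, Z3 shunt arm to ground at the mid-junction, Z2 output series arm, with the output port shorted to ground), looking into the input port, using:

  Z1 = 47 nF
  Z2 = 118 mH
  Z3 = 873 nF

Step 1 — Angular frequency: ω = 2π·f = 2π·1.14e+04 = 7.163e+04 rad/s.
Step 2 — Component impedances:
  Z1: Z = 1/(jωC) = -j/(ω·C) = 0 - j297 Ω
  Z2: Z = jωL = j·7.163e+04·0.118 = 0 + j8452 Ω
  Z3: Z = 1/(jωC) = -j/(ω·C) = 0 - j15.99 Ω
Step 3 — With the output port shorted to ground, the output series arm Z2 runs from the junction to ground; the shunt arm Z3 also runs from the junction to ground. They appear in parallel: Z3 || Z2 = 0 - j16.02 Ω.
Step 4 — Series with input arm Z1: Z_in = Z1 + (Z3 || Z2) = 0 - j313.1 Ω = 313.1∠-90.0° Ω.

Z = 0 - j313.1 Ω = 313.1∠-90.0° Ω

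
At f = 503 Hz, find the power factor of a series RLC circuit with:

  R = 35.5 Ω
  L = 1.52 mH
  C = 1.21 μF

Step 1 — Angular frequency: ω = 2π·f = 2π·503 = 3160 rad/s.
Step 2 — Component impedances:
  R: Z = R = 35.5 Ω
  L: Z = jωL = j·3160·0.00152 = 0 + j4.804 Ω
  C: Z = 1/(jωC) = -j/(ω·C) = 0 - j261.5 Ω
Step 3 — Series combination: Z_total = R + L + C = 35.5 - j256.7 Ω = 259.1∠-82.1° Ω.
Step 4 — Power factor: PF = cos(φ) = Re(Z)/|Z| = 35.5/259.1 = 0.137.
Step 5 — Type: Im(Z) = -256.7 ⇒ leading (phase φ = -82.1°).

PF = 0.137 (leading, φ = -82.1°)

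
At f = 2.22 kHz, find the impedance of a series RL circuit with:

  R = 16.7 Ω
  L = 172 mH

Step 1 — Angular frequency: ω = 2π·f = 2π·2220 = 1.395e+04 rad/s.
Step 2 — Component impedances:
  R: Z = R = 16.7 Ω
  L: Z = jωL = j·1.395e+04·0.172 = 0 + j2399 Ω
Step 3 — Series combination: Z_total = R + L = 16.7 + j2399 Ω = 2399∠89.6° Ω.

Z = 16.7 + j2399 Ω = 2399∠89.6° Ω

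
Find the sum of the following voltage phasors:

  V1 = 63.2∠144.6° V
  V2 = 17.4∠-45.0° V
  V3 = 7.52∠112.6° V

Step 1 — Convert each phasor to rectangular form:
  V1 = 63.2·(cos(144.6°) + j·sin(144.6°)) = -51.52 + j36.61 V
  V2 = 17.4·(cos(-45.0°) + j·sin(-45.0°)) = 12.3 - j12.3 V
  V3 = 7.52·(cos(112.6°) + j·sin(112.6°)) = -2.89 + j6.943 V
Step 2 — Sum components: V_total = -42.1 + j31.25 V.
Step 3 — Convert to polar: |V_total| = 52.43 V, ∠V_total = 143.4°.

V_total = 52.43∠143.4° V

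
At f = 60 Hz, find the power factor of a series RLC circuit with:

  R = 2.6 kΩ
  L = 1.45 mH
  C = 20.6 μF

Step 1 — Angular frequency: ω = 2π·f = 2π·60 = 377 rad/s.
Step 2 — Component impedances:
  R: Z = R = 2600 Ω
  L: Z = jωL = j·377·0.00145 = 0 + j0.5466 Ω
  C: Z = 1/(jωC) = -j/(ω·C) = 0 - j128.8 Ω
Step 3 — Series combination: Z_total = R + L + C = 2600 - j128.2 Ω = 2603∠-2.8° Ω.
Step 4 — Power factor: PF = cos(φ) = Re(Z)/|Z| = 2600/2603 = 0.9988.
Step 5 — Type: Im(Z) = -128.2 ⇒ leading (phase φ = -2.8°).

PF = 0.9988 (leading, φ = -2.8°)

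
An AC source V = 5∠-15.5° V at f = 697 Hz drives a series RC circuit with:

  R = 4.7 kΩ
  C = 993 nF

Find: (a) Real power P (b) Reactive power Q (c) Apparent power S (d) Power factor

Step 1 — Angular frequency: ω = 2π·f = 2π·697 = 4379 rad/s.
Step 2 — Component impedances:
  R: Z = R = 4700 Ω
  C: Z = 1/(jωC) = -j/(ω·C) = 0 - j230 Ω
Step 3 — Series combination: Z_total = R + C = 4700 - j230 Ω = 4706∠-2.8° Ω.
Step 4 — Source phasor: V = 5∠-15.5° V = 4.818 - j1.336 V.
Step 5 — Current: I = V / Z = 0.001037 - j0.0002336 A = 0.001063∠-12.7° A.
Step 6 — Complex power: S = V·I* = 0.005306 - j0.0002596 VA.
Step 7 — Real power: P = Re(S) = 0.005306 W.
Step 8 — Reactive power: Q = Im(S) = -0.0002596 VAR.
Step 9 — Apparent power: |S| = 0.005313 VA.
Step 10 — Power factor: PF = P/|S| = 0.9988 (leading).

(a) P = 0.005306 W  (b) Q = -0.0002596 VAR  (c) S = 0.005313 VA  (d) PF = 0.9988 (leading)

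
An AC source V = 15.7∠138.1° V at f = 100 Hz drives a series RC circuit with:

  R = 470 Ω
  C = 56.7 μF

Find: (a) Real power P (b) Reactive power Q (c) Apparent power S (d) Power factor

Step 1 — Angular frequency: ω = 2π·f = 2π·100 = 628.3 rad/s.
Step 2 — Component impedances:
  R: Z = R = 470 Ω
  C: Z = 1/(jωC) = -j/(ω·C) = 0 - j28.07 Ω
Step 3 — Series combination: Z_total = R + C = 470 - j28.07 Ω = 470.8∠-3.4° Ω.
Step 4 — Source phasor: V = 15.7∠138.1° V = -11.69 + j10.48 V.
Step 5 — Current: I = V / Z = -0.0261 + j0.02075 A = 0.03334∠141.5° A.
Step 6 — Complex power: S = V·I* = 0.5226 - j0.03121 VA.
Step 7 — Real power: P = Re(S) = 0.5226 W.
Step 8 — Reactive power: Q = Im(S) = -0.03121 VAR.
Step 9 — Apparent power: |S| = 0.5235 VA.
Step 10 — Power factor: PF = P/|S| = 0.9982 (leading).

(a) P = 0.5226 W  (b) Q = -0.03121 VAR  (c) S = 0.5235 VA  (d) PF = 0.9982 (leading)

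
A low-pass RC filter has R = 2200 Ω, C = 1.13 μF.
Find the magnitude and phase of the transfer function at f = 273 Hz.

Step 1 — Angular frequency: ω = 2π·273 = 1715 rad/s.
Step 2 — Transfer function: H(jω) = 1/(1 + jωRC).
Step 3 — Denominator: 1 + jωRC = 1 + j·1715·2200·1.13e-06 = 1 + j4.264.
Step 4 — H = 0.05213 - j0.2223.
Step 5 — Magnitude: |H| = 0.2283 (-12.8 dB); phase: φ = -76.8°.

|H| = 0.2283 (-12.8 dB), φ = -76.8°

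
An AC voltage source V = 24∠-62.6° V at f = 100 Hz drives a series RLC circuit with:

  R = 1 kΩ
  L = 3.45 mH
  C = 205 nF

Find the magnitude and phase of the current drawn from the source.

Step 1 — Angular frequency: ω = 2π·f = 2π·100 = 628.3 rad/s.
Step 2 — Component impedances:
  R: Z = R = 1000 Ω
  L: Z = jωL = j·628.3·0.00345 = 0 + j2.168 Ω
  C: Z = 1/(jωC) = -j/(ω·C) = 0 - j7764 Ω
Step 3 — Series combination: Z_total = R + L + C = 1000 - j7761 Ω = 7826∠-82.7° Ω.
Step 4 — Source phasor: V = 24∠-62.6° V = 11.04 - j21.31 V.
Step 5 — Ohm's law: I = V / Z_total = (11.04 - j21.31) / (1000 - j7761) = 0.002881 + j0.001052 A.
Step 6 — Convert to polar: |I| = 0.003067 A, ∠I = 20.1°.

I = 0.003067∠20.1° A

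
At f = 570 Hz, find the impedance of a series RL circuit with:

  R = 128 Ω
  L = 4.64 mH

Step 1 — Angular frequency: ω = 2π·f = 2π·570 = 3581 rad/s.
Step 2 — Component impedances:
  R: Z = R = 128 Ω
  L: Z = jωL = j·3581·0.00464 = 0 + j16.62 Ω
Step 3 — Series combination: Z_total = R + L = 128 + j16.62 Ω = 129.1∠7.4° Ω.

Z = 128 + j16.62 Ω = 129.1∠7.4° Ω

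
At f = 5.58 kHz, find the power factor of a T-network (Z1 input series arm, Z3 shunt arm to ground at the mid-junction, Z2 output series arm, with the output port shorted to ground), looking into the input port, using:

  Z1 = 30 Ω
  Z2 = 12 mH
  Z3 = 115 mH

Step 1 — Angular frequency: ω = 2π·f = 2π·5580 = 3.506e+04 rad/s.
Step 2 — Component impedances:
  Z1: Z = R = 30 Ω
  Z2: Z = jωL = j·3.506e+04·0.012 = 0 + j420.7 Ω
  Z3: Z = jωL = j·3.506e+04·0.115 = 0 + j4032 Ω
Step 3 — With the output port shorted to ground, the output series arm Z2 runs from the junction to ground; the shunt arm Z3 also runs from the junction to ground. They appear in parallel: Z3 || Z2 = 0 + j381 Ω.
Step 4 — Series with input arm Z1: Z_in = Z1 + (Z3 || Z2) = 30 + j381 Ω = 382.1∠85.5° Ω.
Step 5 — Power factor: PF = cos(φ) = Re(Z)/|Z| = 30/382.15 = 0.0785.
Step 6 — Type: Im(Z) = 381 ⇒ lagging (phase φ = 85.5°).

PF = 0.0785 (lagging, φ = 85.5°)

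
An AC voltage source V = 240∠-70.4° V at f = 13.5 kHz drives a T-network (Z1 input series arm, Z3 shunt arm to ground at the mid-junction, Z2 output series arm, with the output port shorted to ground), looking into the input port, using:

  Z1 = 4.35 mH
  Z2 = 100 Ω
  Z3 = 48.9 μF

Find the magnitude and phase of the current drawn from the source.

Step 1 — Angular frequency: ω = 2π·f = 2π·1.35e+04 = 8.482e+04 rad/s.
Step 2 — Component impedances:
  Z1: Z = jωL = j·8.482e+04·0.00435 = 0 + j369 Ω
  Z2: Z = R = 100 Ω
  Z3: Z = 1/(jωC) = -j/(ω·C) = 0 - j0.2411 Ω
Step 3 — With the output port shorted to ground, the output series arm Z2 runs from the junction to ground; the shunt arm Z3 also runs from the junction to ground. They appear in parallel: Z3 || Z2 = 0.0005812 - j0.2411 Ω.
Step 4 — Series with input arm Z1: Z_in = Z1 + (Z3 || Z2) = 0.0005812 + j368.7 Ω = 368.7∠90.0° Ω.
Step 5 — Source phasor: V = 240∠-70.4° V = 80.51 - j226.1 V.
Step 6 — Ohm's law: I = V / Z_total = (80.51 - j226.1) / (0.0005812 + j368.7) = -0.6132 - j0.2183 A.
Step 7 — Convert to polar: |I| = 0.6509 A, ∠I = -160.4°.

I = 0.6509∠-160.4° A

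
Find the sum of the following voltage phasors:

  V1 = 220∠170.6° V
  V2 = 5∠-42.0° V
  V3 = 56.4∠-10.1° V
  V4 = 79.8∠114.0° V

Step 1 — Convert each phasor to rectangular form:
  V1 = 220·(cos(170.6°) + j·sin(170.6°)) = -217 + j35.93 V
  V2 = 5·(cos(-42.0°) + j·sin(-42.0°)) = 3.716 - j3.346 V
  V3 = 56.4·(cos(-10.1°) + j·sin(-10.1°)) = 55.53 - j9.891 V
  V4 = 79.8·(cos(114.0°) + j·sin(114.0°)) = -32.46 + j72.9 V
Step 2 — Sum components: V_total = -190.3 + j95.6 V.
Step 3 — Convert to polar: |V_total| = 212.9 V, ∠V_total = 153.3°.

V_total = 212.9∠153.3° V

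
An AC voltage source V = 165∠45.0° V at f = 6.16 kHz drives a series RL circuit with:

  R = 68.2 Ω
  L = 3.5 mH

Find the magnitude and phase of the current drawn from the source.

Step 1 — Angular frequency: ω = 2π·f = 2π·6160 = 3.87e+04 rad/s.
Step 2 — Component impedances:
  R: Z = R = 68.2 Ω
  L: Z = jωL = j·3.87e+04·0.0035 = 0 + j135.5 Ω
Step 3 — Series combination: Z_total = R + L = 68.2 + j135.5 Ω = 151.7∠63.3° Ω.
Step 4 — Source phasor: V = 165∠45.0° V = 116.7 + j116.7 V.
Step 5 — Ohm's law: I = V / Z_total = (116.7 + j116.7) / (68.2 + j135.5) = 1.033 - j0.3412 A.
Step 6 — Convert to polar: |I| = 1.088 A, ∠I = -18.3°.

I = 1.088∠-18.3° A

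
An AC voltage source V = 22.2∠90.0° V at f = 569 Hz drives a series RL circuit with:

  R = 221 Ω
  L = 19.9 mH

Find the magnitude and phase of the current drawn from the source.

Step 1 — Angular frequency: ω = 2π·f = 2π·569 = 3575 rad/s.
Step 2 — Component impedances:
  R: Z = R = 221 Ω
  L: Z = jωL = j·3575·0.0199 = 0 + j71.15 Ω
Step 3 — Series combination: Z_total = R + L = 221 + j71.15 Ω = 232.2∠17.8° Ω.
Step 4 — Source phasor: V = 22.2∠90.0° V = 0 + j22.2 V.
Step 5 — Ohm's law: I = V / Z_total = (0 + j22.2) / (221 + j71.15) = 0.0293 + j0.09102 A.
Step 6 — Convert to polar: |I| = 0.09562 A, ∠I = 72.2°.

I = 0.09562∠72.2° A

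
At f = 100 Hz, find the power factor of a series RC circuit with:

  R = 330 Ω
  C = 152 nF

Step 1 — Angular frequency: ω = 2π·f = 2π·100 = 628.3 rad/s.
Step 2 — Component impedances:
  R: Z = R = 330 Ω
  C: Z = 1/(jωC) = -j/(ω·C) = 0 - j1.047e+04 Ω
Step 3 — Series combination: Z_total = R + C = 330 - j1.047e+04 Ω = 1.048e+04∠-88.2° Ω.
Step 4 — Power factor: PF = cos(φ) = Re(Z)/|Z| = 330/10476 = 0.0315.
Step 5 — Type: Im(Z) = -1.047e+04 ⇒ leading (phase φ = -88.2°).

PF = 0.0315 (leading, φ = -88.2°)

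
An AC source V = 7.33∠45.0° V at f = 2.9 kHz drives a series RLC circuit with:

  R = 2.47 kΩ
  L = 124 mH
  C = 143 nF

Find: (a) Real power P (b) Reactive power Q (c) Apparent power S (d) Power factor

Step 1 — Angular frequency: ω = 2π·f = 2π·2900 = 1.822e+04 rad/s.
Step 2 — Component impedances:
  R: Z = R = 2470 Ω
  L: Z = jωL = j·1.822e+04·0.124 = 0 + j2259 Ω
  C: Z = 1/(jωC) = -j/(ω·C) = 0 - j383.8 Ω
Step 3 — Series combination: Z_total = R + L + C = 2470 + j1876 Ω = 3101∠37.2° Ω.
Step 4 — Source phasor: V = 7.33∠45.0° V = 5.183 + j5.183 V.
Step 5 — Current: I = V / Z = 0.002342 + j0.0003203 A = 0.002363∠7.8° A.
Step 6 — Complex power: S = V·I* = 0.0138 + j0.01048 VA.
Step 7 — Real power: P = Re(S) = 0.0138 W.
Step 8 — Reactive power: Q = Im(S) = 0.01048 VAR.
Step 9 — Apparent power: |S| = 0.01732 VA.
Step 10 — Power factor: PF = P/|S| = 0.7964 (lagging).

(a) P = 0.0138 W  (b) Q = 0.01048 VAR  (c) S = 0.01732 VA  (d) PF = 0.7964 (lagging)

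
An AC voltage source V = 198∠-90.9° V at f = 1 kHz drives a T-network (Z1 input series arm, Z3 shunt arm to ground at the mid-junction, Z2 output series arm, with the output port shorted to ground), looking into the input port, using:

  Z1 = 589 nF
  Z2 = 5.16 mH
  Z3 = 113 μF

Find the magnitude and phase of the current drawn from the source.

Step 1 — Angular frequency: ω = 2π·f = 2π·1000 = 6283 rad/s.
Step 2 — Component impedances:
  Z1: Z = 1/(jωC) = -j/(ω·C) = 0 - j270.2 Ω
  Z2: Z = jωL = j·6283·0.00516 = 0 + j32.42 Ω
  Z3: Z = 1/(jωC) = -j/(ω·C) = 0 - j1.408 Ω
Step 3 — With the output port shorted to ground, the output series arm Z2 runs from the junction to ground; the shunt arm Z3 also runs from the junction to ground. They appear in parallel: Z3 || Z2 = 0 - j1.472 Ω.
Step 4 — Series with input arm Z1: Z_in = Z1 + (Z3 || Z2) = 0 - j271.7 Ω = 271.7∠-90.0° Ω.
Step 5 — Source phasor: V = 198∠-90.9° V = -3.11 - j198 V.
Step 6 — Ohm's law: I = V / Z_total = (-3.11 - j198) / (0 - j271.7) = 0.7287 - j0.01145 A.
Step 7 — Convert to polar: |I| = 0.7288 A, ∠I = -0.9°.

I = 0.7288∠-0.9° A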